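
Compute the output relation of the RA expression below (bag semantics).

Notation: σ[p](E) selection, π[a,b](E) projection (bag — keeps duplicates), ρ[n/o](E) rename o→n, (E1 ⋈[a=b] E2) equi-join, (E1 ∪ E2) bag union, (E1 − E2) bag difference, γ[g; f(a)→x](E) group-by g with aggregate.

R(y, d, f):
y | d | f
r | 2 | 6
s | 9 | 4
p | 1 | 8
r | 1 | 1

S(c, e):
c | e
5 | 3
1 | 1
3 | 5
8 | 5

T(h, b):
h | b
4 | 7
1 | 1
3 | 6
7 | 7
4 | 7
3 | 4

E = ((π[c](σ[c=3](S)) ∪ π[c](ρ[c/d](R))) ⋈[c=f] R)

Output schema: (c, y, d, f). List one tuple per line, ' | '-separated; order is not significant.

Stepwise |·|:
  S → 4
  σ[c=3](S) → 1
  π[c](σ[c=3](S)) → 1
  R → 4
  ρ[c/d](R) → 4
  π[c](ρ[c/d](R)) → 4
  (π[c](σ[c=3](S)) ∪ π[c](ρ[c/d](R))) → 5
  R → 4
  ((π[c](σ[c=3](S)) ∪ π[c](ρ[c/d](R))) ⋈[c=f] R) → 2

== RESULT ==
c | y | d | f
1 | r | 1 | 1
1 | r | 1 | 1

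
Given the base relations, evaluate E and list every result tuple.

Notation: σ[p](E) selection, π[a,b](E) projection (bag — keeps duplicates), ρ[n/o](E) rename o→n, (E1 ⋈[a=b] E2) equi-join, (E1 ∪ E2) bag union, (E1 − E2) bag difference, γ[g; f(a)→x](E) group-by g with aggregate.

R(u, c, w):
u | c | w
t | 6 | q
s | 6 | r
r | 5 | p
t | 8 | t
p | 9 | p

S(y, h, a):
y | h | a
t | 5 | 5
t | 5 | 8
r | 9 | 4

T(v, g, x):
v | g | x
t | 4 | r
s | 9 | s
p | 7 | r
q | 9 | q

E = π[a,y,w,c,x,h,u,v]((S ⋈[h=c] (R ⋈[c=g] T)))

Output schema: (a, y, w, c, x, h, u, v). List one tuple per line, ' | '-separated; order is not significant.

Stepwise |·|:
  S → 3
  R → 5
  T → 4
  (R ⋈[c=g] T) → 2
  (S ⋈[h=c] (R ⋈[c=g] T)) → 2
  π[a,y,w,c,x,h,u,v]((S ⋈[h=c] (R ⋈[c=g] T))) → 2

== RESULT ==
a | y | w | c | x | h | u | v
4 | r | p | 9 | q | 9 | p | q
4 | r | p | 9 | s | 9 | p | s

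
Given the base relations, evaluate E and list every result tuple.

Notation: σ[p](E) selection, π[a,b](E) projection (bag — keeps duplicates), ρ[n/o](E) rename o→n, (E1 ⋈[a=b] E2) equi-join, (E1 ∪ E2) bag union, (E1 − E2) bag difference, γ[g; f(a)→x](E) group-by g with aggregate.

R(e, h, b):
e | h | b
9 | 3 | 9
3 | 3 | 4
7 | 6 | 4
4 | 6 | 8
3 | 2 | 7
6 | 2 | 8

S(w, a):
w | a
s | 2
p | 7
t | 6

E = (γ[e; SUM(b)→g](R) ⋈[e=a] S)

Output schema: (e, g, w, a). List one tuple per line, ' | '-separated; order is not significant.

Subexpression sizes:
  R → 6
  γ[e; SUM(b)→g](R) → 5
  S → 3
  (γ[e; SUM(b)→g](R) ⋈[e=a] S) → 2

== RESULT ==
e | g | w | a
6 | 8 | t | 6
7 | 4 | p | 7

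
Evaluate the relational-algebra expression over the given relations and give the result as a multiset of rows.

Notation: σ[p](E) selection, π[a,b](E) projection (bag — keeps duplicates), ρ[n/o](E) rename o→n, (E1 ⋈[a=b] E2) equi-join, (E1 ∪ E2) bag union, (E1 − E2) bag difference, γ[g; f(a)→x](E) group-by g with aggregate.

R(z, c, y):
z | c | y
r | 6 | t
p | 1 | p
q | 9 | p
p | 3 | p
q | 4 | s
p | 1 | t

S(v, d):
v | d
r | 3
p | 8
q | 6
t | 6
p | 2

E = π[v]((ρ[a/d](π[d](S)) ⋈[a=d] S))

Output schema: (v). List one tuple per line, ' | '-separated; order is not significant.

Subexpression sizes:
  S → 5
  π[d](S) → 5
  ρ[a/d](π[d](S)) → 5
  S → 5
  (ρ[a/d](π[d](S)) ⋈[a=d] S) → 7
  π[v]((ρ[a/d](π[d](S)) ⋈[a=d] S)) → 7

== RESULT ==
v
p
p
q
q
r
t
t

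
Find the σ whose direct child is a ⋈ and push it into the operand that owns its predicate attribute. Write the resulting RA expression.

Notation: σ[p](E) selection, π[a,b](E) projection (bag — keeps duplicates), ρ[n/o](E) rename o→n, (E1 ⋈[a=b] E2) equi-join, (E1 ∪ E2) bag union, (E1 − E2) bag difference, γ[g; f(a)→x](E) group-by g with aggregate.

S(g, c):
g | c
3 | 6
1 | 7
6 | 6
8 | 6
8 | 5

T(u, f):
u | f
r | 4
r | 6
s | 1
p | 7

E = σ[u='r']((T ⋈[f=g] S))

σ filters on u, owned by the left side.
E' = (σ[u='r'](T) ⋈[f=g] S)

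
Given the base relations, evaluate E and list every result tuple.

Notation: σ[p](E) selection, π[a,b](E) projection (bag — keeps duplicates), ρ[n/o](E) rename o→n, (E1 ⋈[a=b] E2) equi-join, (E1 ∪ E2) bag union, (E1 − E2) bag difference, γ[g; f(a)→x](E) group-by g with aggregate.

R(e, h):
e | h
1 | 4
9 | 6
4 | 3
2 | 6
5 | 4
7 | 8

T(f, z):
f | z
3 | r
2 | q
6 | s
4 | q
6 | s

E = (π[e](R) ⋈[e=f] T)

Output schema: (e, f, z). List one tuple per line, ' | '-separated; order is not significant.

Stepwise |·|:
  R → 6
  π[e](R) → 6
  T → 5
  (π[e](R) ⋈[e=f] T) → 2

== RESULT ==
e | f | z
2 | 2 | q
4 | 4 | q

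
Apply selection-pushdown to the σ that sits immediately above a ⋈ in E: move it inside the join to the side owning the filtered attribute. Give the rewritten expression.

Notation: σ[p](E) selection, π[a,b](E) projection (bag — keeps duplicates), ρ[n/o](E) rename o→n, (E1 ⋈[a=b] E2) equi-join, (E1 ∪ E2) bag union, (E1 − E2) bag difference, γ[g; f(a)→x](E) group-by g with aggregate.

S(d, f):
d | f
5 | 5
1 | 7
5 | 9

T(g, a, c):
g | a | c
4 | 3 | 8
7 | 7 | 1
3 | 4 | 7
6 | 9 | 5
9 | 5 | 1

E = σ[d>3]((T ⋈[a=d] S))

σ filters on d, owned by the right side.
E' = (T ⋈[a=d] σ[d>3](S))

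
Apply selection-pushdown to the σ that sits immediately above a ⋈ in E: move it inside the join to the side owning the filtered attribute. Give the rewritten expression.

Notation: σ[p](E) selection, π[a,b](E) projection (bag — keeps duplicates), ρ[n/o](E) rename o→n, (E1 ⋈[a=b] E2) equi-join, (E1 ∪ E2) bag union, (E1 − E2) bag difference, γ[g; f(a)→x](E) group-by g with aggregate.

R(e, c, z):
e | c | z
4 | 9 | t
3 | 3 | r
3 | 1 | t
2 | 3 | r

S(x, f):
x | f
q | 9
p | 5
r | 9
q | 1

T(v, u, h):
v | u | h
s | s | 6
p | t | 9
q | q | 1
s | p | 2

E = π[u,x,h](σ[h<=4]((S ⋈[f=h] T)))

σ filters on h, owned by the right side.
E' = π[u,x,h]((S ⋈[f=h] σ[h<=4](T)))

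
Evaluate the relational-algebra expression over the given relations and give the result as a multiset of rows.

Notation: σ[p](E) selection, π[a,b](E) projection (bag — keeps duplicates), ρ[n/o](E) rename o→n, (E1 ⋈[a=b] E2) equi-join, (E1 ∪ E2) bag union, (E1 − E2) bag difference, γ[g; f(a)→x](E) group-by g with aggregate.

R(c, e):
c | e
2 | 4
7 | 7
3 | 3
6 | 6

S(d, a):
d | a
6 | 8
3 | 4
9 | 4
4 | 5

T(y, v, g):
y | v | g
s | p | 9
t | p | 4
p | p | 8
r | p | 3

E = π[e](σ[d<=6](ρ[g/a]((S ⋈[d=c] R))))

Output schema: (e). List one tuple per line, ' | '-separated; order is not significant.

Subexpression sizes:
  S → 4
  R → 4
  (S ⋈[d=c] R) → 2
  ρ[g/a]((S ⋈[d=c] R)) → 2
  σ[d<=6](ρ[g/a]((S ⋈[d=c] R))) → 2
  π[e](σ[d<=6](ρ[g/a]((S ⋈[d=c] R)))) → 2

== RESULT ==
e
3
6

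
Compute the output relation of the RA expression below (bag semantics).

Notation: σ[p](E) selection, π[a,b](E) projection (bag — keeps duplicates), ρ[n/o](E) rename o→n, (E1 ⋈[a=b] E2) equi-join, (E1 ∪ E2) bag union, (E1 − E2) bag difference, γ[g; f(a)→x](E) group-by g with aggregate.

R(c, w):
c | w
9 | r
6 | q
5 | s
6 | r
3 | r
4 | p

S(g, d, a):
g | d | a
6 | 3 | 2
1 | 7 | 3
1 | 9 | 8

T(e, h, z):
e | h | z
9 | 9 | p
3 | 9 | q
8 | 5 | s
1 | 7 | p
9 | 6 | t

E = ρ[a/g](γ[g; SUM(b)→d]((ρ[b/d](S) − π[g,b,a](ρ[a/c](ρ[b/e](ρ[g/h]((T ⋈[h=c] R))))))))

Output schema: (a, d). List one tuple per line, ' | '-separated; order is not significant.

Stepwise |·|:
  S → 3
  ρ[b/d](S) → 3
  T → 5
  R → 6
  (T ⋈[h=c] R) → 5
  ρ[g/h]((T ⋈[h=c] R)) → 5
  ρ[b/e](ρ[g/h]((T ⋈[h=c] R))) → 5
  ρ[a/c](ρ[b/e](ρ[g/h]((T ⋈[h=c] R)))) → 5
  π[g,b,a](ρ[a/c](ρ[b/e](ρ[g/h]((T ⋈[h=c] R))))) → 5
  (ρ[b/d](S) − π[g,b,a](ρ[a/c](ρ[b/e](ρ[g/h]((T ⋈[h=c] R)))))) → 3
  γ[g; SUM(b)→d]((ρ[b/d](S) − π[g,b,a](ρ[a/c](ρ[b/e](ρ[g/h]((T ⋈[h=c] R))))))) → 2
  ρ[a/g](γ[g; SUM(b)→d]((ρ[b/d](S) − π[g,b,a](ρ[a/c](ρ[b/e](ρ[g/h]((T ⋈[h=c] R)))))))) → 2

== RESULT ==
a | d
1 | 16
6 | 3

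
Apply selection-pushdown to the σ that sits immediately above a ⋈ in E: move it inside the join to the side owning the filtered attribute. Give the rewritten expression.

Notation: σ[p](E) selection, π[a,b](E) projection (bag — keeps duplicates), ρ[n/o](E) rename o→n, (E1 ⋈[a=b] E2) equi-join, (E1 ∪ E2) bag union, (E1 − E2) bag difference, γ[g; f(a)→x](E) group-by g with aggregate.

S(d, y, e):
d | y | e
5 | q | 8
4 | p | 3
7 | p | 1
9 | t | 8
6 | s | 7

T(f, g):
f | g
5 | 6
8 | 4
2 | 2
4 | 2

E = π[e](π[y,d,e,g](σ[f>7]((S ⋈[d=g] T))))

σ filters on f, owned by the right side.
E' = π[e](π[y,d,e,g]((S ⋈[d=g] σ[f>7](T))))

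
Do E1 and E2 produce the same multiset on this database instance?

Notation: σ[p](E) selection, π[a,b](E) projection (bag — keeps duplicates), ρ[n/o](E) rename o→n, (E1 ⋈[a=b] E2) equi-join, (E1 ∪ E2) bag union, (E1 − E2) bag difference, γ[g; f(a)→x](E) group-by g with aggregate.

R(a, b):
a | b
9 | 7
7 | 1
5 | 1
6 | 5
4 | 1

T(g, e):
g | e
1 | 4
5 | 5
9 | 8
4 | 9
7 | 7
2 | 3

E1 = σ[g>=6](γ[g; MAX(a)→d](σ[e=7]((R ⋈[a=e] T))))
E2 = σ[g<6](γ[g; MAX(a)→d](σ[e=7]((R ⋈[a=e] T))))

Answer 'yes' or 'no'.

E1 stepwise |·|:
  R → 5
  T → 6
  (R ⋈[a=e] T) → 4
  σ[e=7]((R ⋈[a=e] T)) → 1
  γ[g; MAX(a)→d](σ[e=7]((R ⋈[a=e] T))) → 1
  σ[g>=6](γ[g; MAX(a)→d](σ[e=7]((R ⋈[a=e] T)))) → 1
E2 stepwise |·|:
  R → 5
  T → 6
  (R ⋈[a=e] T) → 4
  σ[e=7]((R ⋈[a=e] T)) → 1
  γ[g; MAX(a)→d](σ[e=7]((R ⋈[a=e] T))) → 1
  σ[g<6](γ[g; MAX(a)→d](σ[e=7]((R ⋈[a=e] T)))) → 0

E1 result:
g | d
7 | 7
E2 result:
g | d
(0 rows)
Witness: (7, 7) appears 1× in E1 but 0× in E2.

no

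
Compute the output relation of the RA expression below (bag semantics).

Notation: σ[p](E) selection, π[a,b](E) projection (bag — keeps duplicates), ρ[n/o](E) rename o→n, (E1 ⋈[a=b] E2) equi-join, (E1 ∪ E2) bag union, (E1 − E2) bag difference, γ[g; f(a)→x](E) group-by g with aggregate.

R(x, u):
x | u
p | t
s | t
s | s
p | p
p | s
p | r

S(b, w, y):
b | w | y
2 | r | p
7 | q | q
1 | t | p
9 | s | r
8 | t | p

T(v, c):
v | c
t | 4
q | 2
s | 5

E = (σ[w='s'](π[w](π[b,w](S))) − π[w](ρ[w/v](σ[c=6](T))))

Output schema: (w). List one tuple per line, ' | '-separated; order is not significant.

Stepwise |·|:
  S → 5
  π[b,w](S) → 5
  π[w](π[b,w](S)) → 5
  σ[w='s'](π[w](π[b,w](S))) → 1
  T → 3
  σ[c=6](T) → 0
  ρ[w/v](σ[c=6](T)) → 0
  π[w](ρ[w/v](σ[c=6](T))) → 0
  (σ[w='s'](π[w](π[b,w](S))) − π[w](ρ[w/v](σ[c=6](T)))) → 1

== RESULT ==
w
s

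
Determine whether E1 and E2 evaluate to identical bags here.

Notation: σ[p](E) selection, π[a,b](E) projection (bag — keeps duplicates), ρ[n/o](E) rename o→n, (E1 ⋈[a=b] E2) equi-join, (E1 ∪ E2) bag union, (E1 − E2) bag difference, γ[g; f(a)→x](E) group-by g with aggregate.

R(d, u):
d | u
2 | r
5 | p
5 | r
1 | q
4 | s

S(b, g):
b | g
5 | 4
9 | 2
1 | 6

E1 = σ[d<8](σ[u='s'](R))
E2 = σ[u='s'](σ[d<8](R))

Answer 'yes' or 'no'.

E1 stepwise |·|:
  R → 5
  σ[u='s'](R) → 1
  σ[d<8](σ[u='s'](R)) → 1
E2 stepwise |·|:
  R → 5
  σ[d<8](R) → 5
  σ[u='s'](σ[d<8](R)) → 1

E1 and E2 produce the same multiset:
d | u
4 | s

yes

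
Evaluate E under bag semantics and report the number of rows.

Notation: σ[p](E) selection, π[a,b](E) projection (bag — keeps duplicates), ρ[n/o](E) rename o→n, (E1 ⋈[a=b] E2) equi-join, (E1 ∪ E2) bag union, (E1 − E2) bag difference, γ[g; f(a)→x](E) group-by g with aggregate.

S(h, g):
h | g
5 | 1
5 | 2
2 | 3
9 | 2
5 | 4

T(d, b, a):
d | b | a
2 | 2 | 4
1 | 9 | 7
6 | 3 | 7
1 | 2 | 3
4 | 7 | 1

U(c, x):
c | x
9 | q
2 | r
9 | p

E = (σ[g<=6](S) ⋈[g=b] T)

Row counts bottom-up:
  S → 5
  σ[g<=6](S) → 5
  T → 5
  (σ[g<=6](S) ⋈[g=b] T) → 5

|E| = 5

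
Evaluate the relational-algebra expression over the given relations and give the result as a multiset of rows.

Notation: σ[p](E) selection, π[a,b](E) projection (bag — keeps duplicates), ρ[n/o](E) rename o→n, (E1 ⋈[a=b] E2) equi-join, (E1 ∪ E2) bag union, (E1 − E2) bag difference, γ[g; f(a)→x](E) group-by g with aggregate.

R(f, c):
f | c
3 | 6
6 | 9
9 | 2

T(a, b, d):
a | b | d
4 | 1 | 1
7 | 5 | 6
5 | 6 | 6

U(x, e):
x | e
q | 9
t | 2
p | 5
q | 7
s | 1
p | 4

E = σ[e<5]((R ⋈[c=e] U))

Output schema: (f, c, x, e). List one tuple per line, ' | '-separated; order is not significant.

Stepwise |·|:
  R → 3
  U → 6
  (R ⋈[c=e] U) → 2
  σ[e<5]((R ⋈[c=e] U)) → 1

== RESULT ==
f | c | x | e
9 | 2 | t | 2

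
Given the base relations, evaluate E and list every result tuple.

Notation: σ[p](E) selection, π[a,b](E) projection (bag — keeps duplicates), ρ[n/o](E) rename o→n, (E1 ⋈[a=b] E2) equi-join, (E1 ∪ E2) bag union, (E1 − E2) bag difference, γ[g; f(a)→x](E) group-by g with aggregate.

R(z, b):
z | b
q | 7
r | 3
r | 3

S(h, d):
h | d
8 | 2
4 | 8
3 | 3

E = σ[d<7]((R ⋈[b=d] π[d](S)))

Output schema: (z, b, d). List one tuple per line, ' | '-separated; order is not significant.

Row counts bottom-up:
  R → 3
  S → 3
  π[d](S) → 3
  (R ⋈[b=d] π[d](S)) → 2
  σ[d<7]((R ⋈[b=d] π[d](S))) → 2

== RESULT ==
z | b | d
r | 3 | 3
r | 3 | 3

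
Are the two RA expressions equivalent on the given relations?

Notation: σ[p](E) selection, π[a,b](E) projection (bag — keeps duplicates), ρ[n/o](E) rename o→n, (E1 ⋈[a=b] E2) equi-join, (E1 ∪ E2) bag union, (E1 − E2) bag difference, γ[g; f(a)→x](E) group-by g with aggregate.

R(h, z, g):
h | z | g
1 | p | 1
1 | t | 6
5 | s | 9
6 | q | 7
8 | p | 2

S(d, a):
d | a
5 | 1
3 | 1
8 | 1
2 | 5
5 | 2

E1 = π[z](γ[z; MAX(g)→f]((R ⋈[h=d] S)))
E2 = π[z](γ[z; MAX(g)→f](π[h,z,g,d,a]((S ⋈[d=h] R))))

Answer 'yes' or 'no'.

E1 subexpression sizes:
  R → 5
  S → 5
  (R ⋈[h=d] S) → 3
  γ[z; MAX(g)→f]((R ⋈[h=d] S)) → 2
  π[z](γ[z; MAX(g)→f]((R ⋈[h=d] S))) → 2
E2 subexpression sizes:
  S → 5
  R → 5
  (S ⋈[d=h] R) → 3
  π[h,z,g,d,a]((S ⋈[d=h] R)) → 3
  γ[z; MAX(g)→f](π[h,z,g,d,a]((S ⋈[d=h] R))) → 2
  π[z](γ[z; MAX(g)→f](π[h,z,g,d,a]((S ⋈[d=h] R)))) → 2

E1 and E2 produce the same multiset:
z
p
s

yes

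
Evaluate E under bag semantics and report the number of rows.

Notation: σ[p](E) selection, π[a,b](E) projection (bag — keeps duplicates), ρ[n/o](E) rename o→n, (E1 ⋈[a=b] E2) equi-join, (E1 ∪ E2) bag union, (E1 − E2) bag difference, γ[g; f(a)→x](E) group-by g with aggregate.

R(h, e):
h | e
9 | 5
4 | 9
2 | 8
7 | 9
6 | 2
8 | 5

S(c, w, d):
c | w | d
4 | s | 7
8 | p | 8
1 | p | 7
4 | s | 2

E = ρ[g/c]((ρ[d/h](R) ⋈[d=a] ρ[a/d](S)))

Per-node cardinality:
  R → 6
  ρ[d/h](R) → 6
  S → 4
  ρ[a/d](S) → 4
  (ρ[d/h](R) ⋈[d=a] ρ[a/d](S)) → 4
  ρ[g/c]((ρ[d/h](R) ⋈[d=a] ρ[a/d](S))) → 4

|E| = 4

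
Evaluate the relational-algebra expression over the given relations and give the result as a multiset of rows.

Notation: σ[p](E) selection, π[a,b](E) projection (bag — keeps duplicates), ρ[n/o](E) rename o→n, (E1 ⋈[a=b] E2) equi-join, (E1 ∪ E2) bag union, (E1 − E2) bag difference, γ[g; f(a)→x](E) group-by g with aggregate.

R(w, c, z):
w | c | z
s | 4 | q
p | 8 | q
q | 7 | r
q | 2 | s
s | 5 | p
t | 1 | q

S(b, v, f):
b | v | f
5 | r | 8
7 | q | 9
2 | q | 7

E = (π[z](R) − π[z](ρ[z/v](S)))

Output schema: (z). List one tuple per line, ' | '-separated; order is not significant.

Stepwise |·|:
  R → 6
  π[z](R) → 6
  S → 3
  ρ[z/v](S) → 3
  π[z](ρ[z/v](S)) → 3
  (π[z](R) − π[z](ρ[z/v](S))) → 3

== RESULT ==
z
p
q
s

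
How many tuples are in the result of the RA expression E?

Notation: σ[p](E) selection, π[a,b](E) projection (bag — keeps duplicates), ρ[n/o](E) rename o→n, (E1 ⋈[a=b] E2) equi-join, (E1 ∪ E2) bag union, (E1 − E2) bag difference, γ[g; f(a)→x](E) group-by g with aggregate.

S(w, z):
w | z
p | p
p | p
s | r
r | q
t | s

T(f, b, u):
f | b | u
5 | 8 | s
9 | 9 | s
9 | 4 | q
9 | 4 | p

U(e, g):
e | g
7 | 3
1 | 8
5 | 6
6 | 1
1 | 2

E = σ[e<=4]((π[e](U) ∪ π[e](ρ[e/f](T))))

Stepwise |·|:
  U → 5
  π[e](U) → 5
  T → 4
  ρ[e/f](T) → 4
  π[e](ρ[e/f](T)) → 4
  (π[e](U) ∪ π[e](ρ[e/f](T))) → 9
  σ[e<=4]((π[e](U) ∪ π[e](ρ[e/f](T)))) → 2

|E| = 2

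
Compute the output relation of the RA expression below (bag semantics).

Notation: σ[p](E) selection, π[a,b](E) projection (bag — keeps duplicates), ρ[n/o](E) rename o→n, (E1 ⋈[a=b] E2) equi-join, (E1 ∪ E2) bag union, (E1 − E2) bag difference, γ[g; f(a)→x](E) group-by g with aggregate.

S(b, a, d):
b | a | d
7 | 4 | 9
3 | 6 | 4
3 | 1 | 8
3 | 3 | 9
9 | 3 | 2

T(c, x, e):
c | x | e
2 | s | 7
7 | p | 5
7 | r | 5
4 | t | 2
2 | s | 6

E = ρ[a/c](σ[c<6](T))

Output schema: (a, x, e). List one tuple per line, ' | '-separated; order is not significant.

Stepwise |·|:
  T → 5
  σ[c<6](T) → 3
  ρ[a/c](σ[c<6](T)) → 3

== RESULT ==
a | x | e
2 | s | 6
2 | s | 7
4 | t | 2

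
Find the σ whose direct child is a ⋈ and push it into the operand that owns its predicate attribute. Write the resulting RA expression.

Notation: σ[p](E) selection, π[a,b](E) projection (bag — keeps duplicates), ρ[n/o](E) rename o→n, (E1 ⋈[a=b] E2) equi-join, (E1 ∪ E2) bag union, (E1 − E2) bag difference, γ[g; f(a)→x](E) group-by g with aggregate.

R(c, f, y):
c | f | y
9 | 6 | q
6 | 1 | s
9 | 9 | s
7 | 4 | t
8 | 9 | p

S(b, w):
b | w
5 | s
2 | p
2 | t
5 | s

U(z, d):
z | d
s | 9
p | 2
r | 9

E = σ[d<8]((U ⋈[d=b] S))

σ filters on d, owned by the left side.
E' = (σ[d<8](U) ⋈[d=b] S)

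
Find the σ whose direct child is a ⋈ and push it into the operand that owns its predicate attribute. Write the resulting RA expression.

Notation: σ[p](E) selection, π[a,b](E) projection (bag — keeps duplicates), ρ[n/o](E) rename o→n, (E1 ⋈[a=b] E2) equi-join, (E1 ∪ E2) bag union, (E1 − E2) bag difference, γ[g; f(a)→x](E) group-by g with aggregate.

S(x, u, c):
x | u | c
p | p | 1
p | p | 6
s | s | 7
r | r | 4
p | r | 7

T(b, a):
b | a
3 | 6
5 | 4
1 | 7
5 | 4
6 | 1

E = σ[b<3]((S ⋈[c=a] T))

σ filters on b, owned by the right side.
E' = (S ⋈[c=a] σ[b<3](T))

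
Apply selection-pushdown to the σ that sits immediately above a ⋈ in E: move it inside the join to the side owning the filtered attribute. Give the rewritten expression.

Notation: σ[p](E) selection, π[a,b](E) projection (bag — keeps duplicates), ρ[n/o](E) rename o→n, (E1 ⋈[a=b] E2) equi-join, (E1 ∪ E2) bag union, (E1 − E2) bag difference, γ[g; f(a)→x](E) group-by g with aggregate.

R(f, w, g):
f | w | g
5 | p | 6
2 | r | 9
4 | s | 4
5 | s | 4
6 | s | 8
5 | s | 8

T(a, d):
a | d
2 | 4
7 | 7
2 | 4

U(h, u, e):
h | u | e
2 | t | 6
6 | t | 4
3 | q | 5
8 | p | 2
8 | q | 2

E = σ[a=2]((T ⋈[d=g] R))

σ filters on a, owned by the left side.
E' = (σ[a=2](T) ⋈[d=g] R)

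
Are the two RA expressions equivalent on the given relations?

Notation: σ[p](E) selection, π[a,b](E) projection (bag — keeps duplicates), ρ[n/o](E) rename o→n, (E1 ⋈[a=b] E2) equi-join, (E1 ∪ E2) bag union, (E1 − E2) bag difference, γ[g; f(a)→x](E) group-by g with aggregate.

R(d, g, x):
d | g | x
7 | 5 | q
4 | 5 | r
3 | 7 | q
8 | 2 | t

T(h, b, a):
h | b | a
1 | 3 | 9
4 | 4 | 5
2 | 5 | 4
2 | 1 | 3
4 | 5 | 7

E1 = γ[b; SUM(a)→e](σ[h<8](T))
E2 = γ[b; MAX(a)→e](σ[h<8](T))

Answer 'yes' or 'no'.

E1 subexpression sizes:
  T → 5
  σ[h<8](T) → 5
  γ[b; SUM(a)→e](σ[h<8](T)) → 4
E2 subexpression sizes:
  T → 5
  σ[h<8](T) → 5
  γ[b; MAX(a)→e](σ[h<8](T)) → 4

E1 result:
b | e
1 | 3
3 | 9
4 | 5
5 | 11
E2 result:
b | e
1 | 3
3 | 9
4 | 5
5 | 7
Witness: (5, 11) appears 1× in E1 but 0× in E2.

no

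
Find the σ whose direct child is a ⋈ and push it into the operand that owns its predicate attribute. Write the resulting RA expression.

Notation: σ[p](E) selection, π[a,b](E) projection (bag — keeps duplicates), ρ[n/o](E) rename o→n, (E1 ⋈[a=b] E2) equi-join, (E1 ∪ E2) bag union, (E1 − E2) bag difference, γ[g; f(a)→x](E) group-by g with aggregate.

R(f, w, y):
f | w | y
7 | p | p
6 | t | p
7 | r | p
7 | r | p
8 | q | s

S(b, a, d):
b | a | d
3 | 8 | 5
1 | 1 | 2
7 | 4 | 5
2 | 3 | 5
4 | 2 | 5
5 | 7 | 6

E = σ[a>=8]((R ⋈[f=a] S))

σ filters on a, owned by the right side.
E' = (R ⋈[f=a] σ[a>=8](S))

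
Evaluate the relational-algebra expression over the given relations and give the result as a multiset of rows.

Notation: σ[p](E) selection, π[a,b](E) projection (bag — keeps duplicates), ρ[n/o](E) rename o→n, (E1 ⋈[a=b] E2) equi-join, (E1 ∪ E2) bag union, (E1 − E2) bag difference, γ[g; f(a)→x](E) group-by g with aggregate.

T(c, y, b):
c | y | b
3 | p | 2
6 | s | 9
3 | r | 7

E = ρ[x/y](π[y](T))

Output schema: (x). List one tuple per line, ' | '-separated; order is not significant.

Row counts bottom-up:
  T → 3
  π[y](T) → 3
  ρ[x/y](π[y](T)) → 3

== RESULT ==
x
p
r
s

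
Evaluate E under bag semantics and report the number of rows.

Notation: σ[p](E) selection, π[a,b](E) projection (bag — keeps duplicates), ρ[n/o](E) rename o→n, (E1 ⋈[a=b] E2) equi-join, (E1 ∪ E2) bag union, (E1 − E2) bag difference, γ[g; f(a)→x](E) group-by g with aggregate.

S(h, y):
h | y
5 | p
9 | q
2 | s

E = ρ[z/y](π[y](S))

Row counts bottom-up:
  S → 3
  π[y](S) → 3
  ρ[z/y](π[y](S)) → 3

|E| = 3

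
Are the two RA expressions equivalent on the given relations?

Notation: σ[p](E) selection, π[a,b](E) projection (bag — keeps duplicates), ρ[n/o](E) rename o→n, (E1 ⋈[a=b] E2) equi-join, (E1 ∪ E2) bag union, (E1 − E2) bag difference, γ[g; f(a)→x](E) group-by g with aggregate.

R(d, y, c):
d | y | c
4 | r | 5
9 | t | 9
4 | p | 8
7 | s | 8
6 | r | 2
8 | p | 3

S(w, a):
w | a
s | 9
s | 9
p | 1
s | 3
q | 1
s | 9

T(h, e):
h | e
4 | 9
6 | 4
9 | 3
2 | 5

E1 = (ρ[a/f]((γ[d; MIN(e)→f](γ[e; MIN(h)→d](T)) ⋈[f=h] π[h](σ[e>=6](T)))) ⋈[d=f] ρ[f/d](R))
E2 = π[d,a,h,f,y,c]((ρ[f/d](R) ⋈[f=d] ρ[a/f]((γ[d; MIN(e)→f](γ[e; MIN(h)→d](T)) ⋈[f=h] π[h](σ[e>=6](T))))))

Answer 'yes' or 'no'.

E1 row counts bottom-up:
  T → 4
  γ[e; MIN(h)→d](T) → 4
  γ[d; MIN(e)→f](γ[e; MIN(h)→d](T)) → 4
  T → 4
  σ[e>=6](T) → 1
  π[h](σ[e>=6](T)) → 1
  (γ[d; MIN(e)→f](γ[e; MIN(h)→d](T)) ⋈[f=h] π[h](σ[e>=6](T))) → 1
  ρ[a/f]((γ[d; MIN(e)→f](γ[e; MIN(h)→d](T)) ⋈[f=h] π[h](σ[e>=6](T)))) → 1
  R → 6
  ρ[f/d](R) → 6
  (ρ[a/f]((γ[d; MIN(e)→f](γ[e; MIN(h)→d](T)) ⋈[f=h] π[h](σ[e>=6](T)))) ⋈[d=f] ρ[f/d](R)) → 1
E2 row counts bottom-up:
  R → 6
  ρ[f/d](R) → 6
  T → 4
  γ[e; MIN(h)→d](T) → 4
  γ[d; MIN(e)→f](γ[e; MIN(h)→d](T)) → 4
  T → 4
  σ[e>=6](T) → 1
  π[h](σ[e>=6](T)) → 1
  (γ[d; MIN(e)→f](γ[e; MIN(h)→d](T)) ⋈[f=h] π[h](σ[e>=6](T))) → 1
  ρ[a/f]((γ[d; MIN(e)→f](γ[e; MIN(h)→d](T)) ⋈[f=h] π[h](σ[e>=6](T)))) → 1
  (ρ[f/d](R) ⋈[f=d] ρ[a/f]((γ[d; MIN(e)→f](γ[e; MIN(h)→d](T)) ⋈[f=h] π[h](σ[e>=6](T))))) → 1
  π[d,a,h,f,y,c]((ρ[f/d](R) ⋈[f=d] ρ[a/f]((γ[d; MIN(e)→f](γ[e; MIN(h)→d](T)) ⋈[f=h] π[h](σ[e>=6](T)))))) → 1

E1 and E2 produce the same multiset:
d | a | h | f | y | c
6 | 4 | 4 | 6 | r | 2

yes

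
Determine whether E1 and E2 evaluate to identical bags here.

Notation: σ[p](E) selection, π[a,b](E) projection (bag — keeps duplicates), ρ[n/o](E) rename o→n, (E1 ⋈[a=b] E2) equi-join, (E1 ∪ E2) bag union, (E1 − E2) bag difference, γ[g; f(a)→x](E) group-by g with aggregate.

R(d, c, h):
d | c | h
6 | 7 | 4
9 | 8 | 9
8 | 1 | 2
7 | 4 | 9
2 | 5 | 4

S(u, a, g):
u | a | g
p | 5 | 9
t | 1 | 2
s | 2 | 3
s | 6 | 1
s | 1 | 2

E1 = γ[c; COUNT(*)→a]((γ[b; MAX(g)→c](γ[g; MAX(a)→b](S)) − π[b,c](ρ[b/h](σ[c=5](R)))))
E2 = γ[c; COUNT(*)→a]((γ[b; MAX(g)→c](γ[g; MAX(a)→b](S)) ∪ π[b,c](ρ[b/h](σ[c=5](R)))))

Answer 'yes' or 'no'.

E1 per-node cardinality:
  S → 5
  γ[g; MAX(a)→b](S) → 4
  γ[b; MAX(g)→c](γ[g; MAX(a)→b](S)) → 4
  R → 5
  σ[c=5](R) → 1
  ρ[b/h](σ[c=5](R)) → 1
  π[b,c](ρ[b/h](σ[c=5](R))) → 1
  (γ[b; MAX(g)→c](γ[g; MAX(a)→b](S)) − π[b,c](ρ[b/h](σ[c=5](R)))) → 4
  γ[c; COUNT(*)→a]((γ[b; MAX(g)→c](γ[g; MAX(a)→b](S)) − π[b,c](ρ[b/h](σ[c=5](R))))) → 4
E2 per-node cardinality:
  S → 5
  γ[g; MAX(a)→b](S) → 4
  γ[b; MAX(g)→c](γ[g; MAX(a)→b](S)) → 4
  R → 5
  σ[c=5](R) → 1
  ρ[b/h](σ[c=5](R)) → 1
  π[b,c](ρ[b/h](σ[c=5](R))) → 1
  (γ[b; MAX(g)→c](γ[g; MAX(a)→b](S)) ∪ π[b,c](ρ[b/h](σ[c=5](R)))) → 5
  γ[c; COUNT(*)→a]((γ[b; MAX(g)→c](γ[g; MAX(a)→b](S)) ∪ π[b,c](ρ[b/h](σ[c=5](R))))) → 5

E1 result:
c | a
1 | 1
2 | 1
3 | 1
9 | 1
E2 result:
c | a
1 | 1
2 | 1
3 | 1
5 | 1
9 | 1
Witness: (5, 1) appears 0× in E1 but 1× in E2.

no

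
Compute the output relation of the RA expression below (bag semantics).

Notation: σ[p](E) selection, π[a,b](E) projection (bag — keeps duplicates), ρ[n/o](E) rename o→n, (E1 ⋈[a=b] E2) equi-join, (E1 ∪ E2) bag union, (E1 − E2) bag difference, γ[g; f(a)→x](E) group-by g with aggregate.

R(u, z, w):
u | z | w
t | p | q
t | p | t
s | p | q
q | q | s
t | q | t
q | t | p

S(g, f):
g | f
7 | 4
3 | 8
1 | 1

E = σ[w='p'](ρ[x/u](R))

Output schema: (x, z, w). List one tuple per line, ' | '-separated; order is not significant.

Per-node cardinality:
  R → 6
  ρ[x/u](R) → 6
  σ[w='p'](ρ[x/u](R)) → 1

== RESULT ==
x | z | w
q | t | p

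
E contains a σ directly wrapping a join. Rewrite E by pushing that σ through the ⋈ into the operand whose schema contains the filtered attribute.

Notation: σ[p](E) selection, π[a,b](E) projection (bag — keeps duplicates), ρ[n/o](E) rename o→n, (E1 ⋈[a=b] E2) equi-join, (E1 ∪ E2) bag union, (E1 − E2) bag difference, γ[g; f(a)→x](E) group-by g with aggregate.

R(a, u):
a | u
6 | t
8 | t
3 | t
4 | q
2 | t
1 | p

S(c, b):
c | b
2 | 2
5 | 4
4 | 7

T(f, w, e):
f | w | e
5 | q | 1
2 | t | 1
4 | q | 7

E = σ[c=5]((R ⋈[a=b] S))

σ filters on c, owned by the right side.
E' = (R ⋈[a=b] σ[c=5](S))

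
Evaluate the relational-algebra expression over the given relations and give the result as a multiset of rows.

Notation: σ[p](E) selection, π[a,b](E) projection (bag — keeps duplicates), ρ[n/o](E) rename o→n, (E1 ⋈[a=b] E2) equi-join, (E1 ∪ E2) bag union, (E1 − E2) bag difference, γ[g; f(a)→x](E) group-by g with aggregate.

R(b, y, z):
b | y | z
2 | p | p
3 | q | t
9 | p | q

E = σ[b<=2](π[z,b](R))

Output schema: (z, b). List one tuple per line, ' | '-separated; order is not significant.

Row counts bottom-up:
  R → 3
  π[z,b](R) → 3
  σ[b<=2](π[z,b](R)) → 1

== RESULT ==
z | b
p | 2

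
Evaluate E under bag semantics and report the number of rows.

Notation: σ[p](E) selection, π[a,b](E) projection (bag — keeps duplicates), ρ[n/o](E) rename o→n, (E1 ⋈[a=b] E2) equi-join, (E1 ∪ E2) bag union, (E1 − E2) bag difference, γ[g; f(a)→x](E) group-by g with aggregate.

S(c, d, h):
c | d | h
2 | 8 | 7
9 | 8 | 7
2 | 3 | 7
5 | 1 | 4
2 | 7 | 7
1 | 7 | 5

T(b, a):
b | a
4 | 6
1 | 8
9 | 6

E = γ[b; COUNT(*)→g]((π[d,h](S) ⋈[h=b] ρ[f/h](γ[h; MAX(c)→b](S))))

Row counts bottom-up:
  S → 6
  π[d,h](S) → 6
  S → 6
  γ[h; MAX(c)→b](S) → 3
  ρ[f/h](γ[h; MAX(c)→b](S)) → 3
  (π[d,h](S) ⋈[h=b] ρ[f/h](γ[h; MAX(c)→b](S))) → 1
  γ[b; COUNT(*)→g]((π[d,h](S) ⋈[h=b] ρ[f/h](γ[h; MAX(c)→b](S)))) → 1

|E| = 1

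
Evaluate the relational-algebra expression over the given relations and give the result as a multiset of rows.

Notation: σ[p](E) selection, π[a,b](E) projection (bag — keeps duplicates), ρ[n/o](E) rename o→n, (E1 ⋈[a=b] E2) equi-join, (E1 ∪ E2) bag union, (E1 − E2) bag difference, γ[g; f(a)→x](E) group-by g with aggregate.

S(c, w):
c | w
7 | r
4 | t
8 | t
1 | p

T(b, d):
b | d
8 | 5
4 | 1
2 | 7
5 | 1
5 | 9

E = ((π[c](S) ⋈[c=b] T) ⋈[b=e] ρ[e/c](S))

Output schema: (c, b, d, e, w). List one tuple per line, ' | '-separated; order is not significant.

Per-node cardinality:
  S → 4
  π[c](S) → 4
  T → 5
  (π[c](S) ⋈[c=b] T) → 2
  S → 4
  ρ[e/c](S) → 4
  ((π[c](S) ⋈[c=b] T) ⋈[b=e] ρ[e/c](S)) → 2

== RESULT ==
c | b | d | e | w
4 | 4 | 1 | 4 | t
8 | 8 | 5 | 8 | t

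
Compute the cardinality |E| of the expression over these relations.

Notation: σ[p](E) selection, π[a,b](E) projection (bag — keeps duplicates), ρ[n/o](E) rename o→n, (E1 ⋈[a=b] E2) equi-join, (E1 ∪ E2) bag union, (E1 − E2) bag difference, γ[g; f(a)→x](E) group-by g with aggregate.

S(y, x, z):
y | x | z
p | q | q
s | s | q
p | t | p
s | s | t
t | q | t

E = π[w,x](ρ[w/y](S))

Subexpression sizes:
  S → 5
  ρ[w/y](S) → 5
  π[w,x](ρ[w/y](S)) → 5

|E| = 5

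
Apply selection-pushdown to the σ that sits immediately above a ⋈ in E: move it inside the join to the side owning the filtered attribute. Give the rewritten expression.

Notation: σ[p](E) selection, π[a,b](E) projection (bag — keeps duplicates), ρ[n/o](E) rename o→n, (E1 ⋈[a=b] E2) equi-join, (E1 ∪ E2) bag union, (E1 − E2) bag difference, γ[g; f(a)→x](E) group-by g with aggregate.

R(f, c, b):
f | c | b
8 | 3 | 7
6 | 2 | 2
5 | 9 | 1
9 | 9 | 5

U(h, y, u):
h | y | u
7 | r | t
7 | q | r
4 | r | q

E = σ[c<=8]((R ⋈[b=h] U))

σ filters on c, owned by the left side.
E' = (σ[c<=8](R) ⋈[b=h] U)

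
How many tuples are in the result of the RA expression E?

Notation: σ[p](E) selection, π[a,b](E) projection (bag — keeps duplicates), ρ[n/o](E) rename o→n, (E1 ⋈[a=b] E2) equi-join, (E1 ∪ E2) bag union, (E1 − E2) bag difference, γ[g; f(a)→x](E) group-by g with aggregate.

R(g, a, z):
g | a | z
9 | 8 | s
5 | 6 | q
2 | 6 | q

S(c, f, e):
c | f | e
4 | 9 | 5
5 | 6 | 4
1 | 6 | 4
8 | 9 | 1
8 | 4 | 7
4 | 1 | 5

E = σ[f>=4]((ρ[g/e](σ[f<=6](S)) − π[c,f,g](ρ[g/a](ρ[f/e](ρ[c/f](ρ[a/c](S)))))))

Per-node cardinality:
  S → 6
  σ[f<=6](S) → 4
  ρ[g/e](σ[f<=6](S)) → 4
  S → 6
  ρ[a/c](S) → 6
  ρ[c/f](ρ[a/c](S)) → 6
  ρ[f/e](ρ[c/f](ρ[a/c](S))) → 6
  ρ[g/a](ρ[f/e](ρ[c/f](ρ[a/c](S)))) → 6
  π[c,f,g](ρ[g/a](ρ[f/e](ρ[c/f](ρ[a/c](S))))) → 6
  (ρ[g/e](σ[f<=6](S)) − π[c,f,g](ρ[g/a](ρ[f/e](ρ[c/f](ρ[a/c](S)))))) → 4
  σ[f>=4]((ρ[g/e](σ[f<=6](S)) − π[c,f,g](ρ[g/a](ρ[f/e](ρ[c/f](ρ[a/c](S))))))) → 3

|E| = 3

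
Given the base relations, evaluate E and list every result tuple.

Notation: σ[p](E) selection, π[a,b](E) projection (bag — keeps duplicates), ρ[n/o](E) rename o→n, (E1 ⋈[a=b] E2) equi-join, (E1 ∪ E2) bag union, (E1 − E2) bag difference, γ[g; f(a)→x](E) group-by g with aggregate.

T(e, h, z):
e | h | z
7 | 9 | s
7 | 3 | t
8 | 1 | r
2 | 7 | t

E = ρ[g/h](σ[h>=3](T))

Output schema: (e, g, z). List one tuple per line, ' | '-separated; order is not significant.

Stepwise |·|:
  T → 4
  σ[h>=3](T) → 3
  ρ[g/h](σ[h>=3](T)) → 3

== RESULT ==
e | g | z
2 | 7 | t
7 | 3 | t
7 | 9 | s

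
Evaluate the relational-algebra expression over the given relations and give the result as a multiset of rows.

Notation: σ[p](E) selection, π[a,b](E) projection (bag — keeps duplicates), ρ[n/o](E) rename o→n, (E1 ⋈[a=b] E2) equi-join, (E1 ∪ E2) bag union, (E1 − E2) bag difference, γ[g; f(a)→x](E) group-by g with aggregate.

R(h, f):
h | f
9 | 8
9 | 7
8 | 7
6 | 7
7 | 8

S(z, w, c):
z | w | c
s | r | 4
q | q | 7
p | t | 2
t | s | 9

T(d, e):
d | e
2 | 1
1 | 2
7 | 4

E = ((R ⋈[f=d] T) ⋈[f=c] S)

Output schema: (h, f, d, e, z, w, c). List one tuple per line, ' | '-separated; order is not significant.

Subexpression sizes:
  R → 5
  T → 3
  (R ⋈[f=d] T) → 3
  S → 4
  ((R ⋈[f=d] T) ⋈[f=c] S) → 3

== RESULT ==
h | f | d | e | z | w | c
6 | 7 | 7 | 4 | q | q | 7
8 | 7 | 7 | 4 | q | q | 7
9 | 7 | 7 | 4 | q | q | 7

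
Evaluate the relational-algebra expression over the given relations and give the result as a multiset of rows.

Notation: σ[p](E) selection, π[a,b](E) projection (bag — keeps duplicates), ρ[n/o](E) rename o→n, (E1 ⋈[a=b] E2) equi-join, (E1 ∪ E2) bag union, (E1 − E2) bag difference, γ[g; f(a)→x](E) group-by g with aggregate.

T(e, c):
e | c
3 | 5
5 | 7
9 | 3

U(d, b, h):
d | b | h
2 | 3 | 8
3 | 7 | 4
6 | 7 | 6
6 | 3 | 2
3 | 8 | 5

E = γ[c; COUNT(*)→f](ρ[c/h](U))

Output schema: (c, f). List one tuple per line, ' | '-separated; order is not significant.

Row counts bottom-up:
  U → 5
  ρ[c/h](U) → 5
  γ[c; COUNT(*)→f](ρ[c/h](U)) → 5

== RESULT ==
c | f
2 | 1
4 | 1
5 | 1
6 | 1
8 | 1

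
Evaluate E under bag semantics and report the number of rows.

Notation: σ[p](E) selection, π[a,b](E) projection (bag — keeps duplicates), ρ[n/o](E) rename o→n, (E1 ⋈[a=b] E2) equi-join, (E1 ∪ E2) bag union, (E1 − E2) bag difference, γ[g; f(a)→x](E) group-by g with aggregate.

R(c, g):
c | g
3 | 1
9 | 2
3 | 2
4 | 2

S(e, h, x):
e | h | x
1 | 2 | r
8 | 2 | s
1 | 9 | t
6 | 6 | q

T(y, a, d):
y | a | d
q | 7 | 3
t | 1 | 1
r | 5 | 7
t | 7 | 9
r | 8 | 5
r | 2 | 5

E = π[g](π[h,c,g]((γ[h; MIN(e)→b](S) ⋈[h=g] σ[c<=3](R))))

Subexpression sizes:
  S → 4
  γ[h; MIN(e)→b](S) → 3
  R → 4
  σ[c<=3](R) → 2
  (γ[h; MIN(e)→b](S) ⋈[h=g] σ[c<=3](R)) → 1
  π[h,c,g]((γ[h; MIN(e)→b](S) ⋈[h=g] σ[c<=3](R))) → 1
  π[g](π[h,c,g]((γ[h; MIN(e)→b](S) ⋈[h=g] σ[c<=3](R)))) → 1

|E| = 1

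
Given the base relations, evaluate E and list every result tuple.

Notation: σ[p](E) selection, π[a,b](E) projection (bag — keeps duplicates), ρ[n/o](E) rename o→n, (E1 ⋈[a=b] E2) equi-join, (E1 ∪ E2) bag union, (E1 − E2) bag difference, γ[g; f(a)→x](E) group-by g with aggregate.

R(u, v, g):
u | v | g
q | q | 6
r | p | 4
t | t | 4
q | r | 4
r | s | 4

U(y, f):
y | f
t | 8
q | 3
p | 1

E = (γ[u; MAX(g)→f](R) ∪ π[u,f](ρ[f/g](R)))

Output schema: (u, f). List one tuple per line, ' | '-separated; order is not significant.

Subexpression sizes:
  R → 5
  γ[u; MAX(g)→f](R) → 3
  R → 5
  ρ[f/g](R) → 5
  π[u,f](ρ[f/g](R)) → 5
  (γ[u; MAX(g)→f](R) ∪ π[u,f](ρ[f/g](R))) → 8

== RESULT ==
u | f
q | 4
q | 6
q | 6
r | 4
r | 4
r | 4
t | 4
t | 4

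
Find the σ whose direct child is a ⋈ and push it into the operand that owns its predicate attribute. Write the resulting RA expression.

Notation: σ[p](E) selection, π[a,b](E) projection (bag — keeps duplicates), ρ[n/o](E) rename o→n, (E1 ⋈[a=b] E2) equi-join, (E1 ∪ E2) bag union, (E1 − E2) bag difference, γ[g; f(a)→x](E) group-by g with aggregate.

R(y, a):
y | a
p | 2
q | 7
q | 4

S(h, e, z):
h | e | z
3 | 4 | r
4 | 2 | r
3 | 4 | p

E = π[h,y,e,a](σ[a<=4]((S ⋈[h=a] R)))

σ filters on a, owned by the right side.
E' = π[h,y,e,a]((S ⋈[h=a] σ[a<=4](R)))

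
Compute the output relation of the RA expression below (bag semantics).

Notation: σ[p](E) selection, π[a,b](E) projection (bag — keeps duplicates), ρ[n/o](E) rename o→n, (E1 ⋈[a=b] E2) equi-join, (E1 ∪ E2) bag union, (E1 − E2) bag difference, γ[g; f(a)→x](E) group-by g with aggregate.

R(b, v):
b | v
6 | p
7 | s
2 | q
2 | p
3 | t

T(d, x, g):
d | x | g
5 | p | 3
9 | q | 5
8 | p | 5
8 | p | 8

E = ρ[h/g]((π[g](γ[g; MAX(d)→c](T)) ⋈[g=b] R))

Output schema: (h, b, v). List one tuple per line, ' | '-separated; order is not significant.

Subexpression sizes:
  T → 4
  γ[g; MAX(d)→c](T) → 3
  π[g](γ[g; MAX(d)→c](T)) → 3
  R → 5
  (π[g](γ[g; MAX(d)→c](T)) ⋈[g=b] R) → 1
  ρ[h/g]((π[g](γ[g; MAX(d)→c](T)) ⋈[g=b] R)) → 1

== RESULT ==
h | b | v
3 | 3 | t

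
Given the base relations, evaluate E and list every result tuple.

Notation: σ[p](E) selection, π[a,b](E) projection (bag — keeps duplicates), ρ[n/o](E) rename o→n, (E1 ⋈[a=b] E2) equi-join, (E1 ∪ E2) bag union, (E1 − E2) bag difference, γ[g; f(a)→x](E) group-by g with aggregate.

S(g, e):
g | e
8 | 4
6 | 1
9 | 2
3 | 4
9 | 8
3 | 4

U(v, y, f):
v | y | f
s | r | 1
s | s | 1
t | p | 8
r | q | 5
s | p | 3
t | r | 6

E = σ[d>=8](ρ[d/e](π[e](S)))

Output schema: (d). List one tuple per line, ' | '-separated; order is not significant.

Stepwise |·|:
  S → 6
  π[e](S) → 6
  ρ[d/e](π[e](S)) → 6
  σ[d>=8](ρ[d/e](π[e](S))) → 1

== RESULT ==
d
8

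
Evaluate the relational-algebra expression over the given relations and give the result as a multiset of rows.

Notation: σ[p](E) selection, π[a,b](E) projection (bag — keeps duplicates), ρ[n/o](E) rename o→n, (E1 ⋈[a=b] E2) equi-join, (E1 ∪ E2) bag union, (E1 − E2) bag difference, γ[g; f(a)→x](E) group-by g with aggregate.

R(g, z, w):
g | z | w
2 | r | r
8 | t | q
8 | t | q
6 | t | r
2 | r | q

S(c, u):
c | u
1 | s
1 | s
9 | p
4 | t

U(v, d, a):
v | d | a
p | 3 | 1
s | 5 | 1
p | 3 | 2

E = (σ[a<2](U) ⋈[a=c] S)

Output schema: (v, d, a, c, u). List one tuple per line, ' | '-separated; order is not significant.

Row counts bottom-up:
  U → 3
  σ[a<2](U) → 2
  S → 4
  (σ[a<2](U) ⋈[a=c] S) → 4

== RESULT ==
v | d | a | c | u
p | 3 | 1 | 1 | s
p | 3 | 1 | 1 | s
s | 5 | 1 | 1 | s
s | 5 | 1 | 1 | s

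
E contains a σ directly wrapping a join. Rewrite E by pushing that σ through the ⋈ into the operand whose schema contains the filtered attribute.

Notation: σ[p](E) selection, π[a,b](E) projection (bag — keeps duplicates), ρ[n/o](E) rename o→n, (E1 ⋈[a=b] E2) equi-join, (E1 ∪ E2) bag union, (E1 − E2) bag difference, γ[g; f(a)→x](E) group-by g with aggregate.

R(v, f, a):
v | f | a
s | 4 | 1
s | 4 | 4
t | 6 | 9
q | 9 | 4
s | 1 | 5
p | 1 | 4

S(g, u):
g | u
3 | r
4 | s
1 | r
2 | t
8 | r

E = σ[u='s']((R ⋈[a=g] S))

σ filters on u, owned by the right side.
E' = (R ⋈[a=g] σ[u='s'](S))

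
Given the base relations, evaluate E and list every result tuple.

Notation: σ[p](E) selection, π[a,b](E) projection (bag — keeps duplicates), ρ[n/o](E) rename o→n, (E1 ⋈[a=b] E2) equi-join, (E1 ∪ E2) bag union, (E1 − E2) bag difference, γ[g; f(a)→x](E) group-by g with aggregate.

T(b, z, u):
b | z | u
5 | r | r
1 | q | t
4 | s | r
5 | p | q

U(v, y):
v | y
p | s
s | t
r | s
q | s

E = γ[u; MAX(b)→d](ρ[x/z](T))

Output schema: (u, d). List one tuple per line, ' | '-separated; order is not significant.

Subexpression sizes:
  T → 4
  ρ[x/z](T) → 4
  γ[u; MAX(b)→d](ρ[x/z](T)) → 3

== RESULT ==
u | d
q | 5
r | 5
t | 1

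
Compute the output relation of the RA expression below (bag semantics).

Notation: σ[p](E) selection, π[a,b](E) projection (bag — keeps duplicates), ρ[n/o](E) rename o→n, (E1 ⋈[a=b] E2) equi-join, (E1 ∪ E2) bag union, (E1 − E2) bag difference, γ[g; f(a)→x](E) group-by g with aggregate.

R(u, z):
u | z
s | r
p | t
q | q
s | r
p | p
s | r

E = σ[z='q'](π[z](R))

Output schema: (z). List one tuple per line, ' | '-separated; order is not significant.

Stepwise |·|:
  R → 6
  π[z](R) → 6
  σ[z='q'](π[z](R)) → 1

== RESULT ==
z
q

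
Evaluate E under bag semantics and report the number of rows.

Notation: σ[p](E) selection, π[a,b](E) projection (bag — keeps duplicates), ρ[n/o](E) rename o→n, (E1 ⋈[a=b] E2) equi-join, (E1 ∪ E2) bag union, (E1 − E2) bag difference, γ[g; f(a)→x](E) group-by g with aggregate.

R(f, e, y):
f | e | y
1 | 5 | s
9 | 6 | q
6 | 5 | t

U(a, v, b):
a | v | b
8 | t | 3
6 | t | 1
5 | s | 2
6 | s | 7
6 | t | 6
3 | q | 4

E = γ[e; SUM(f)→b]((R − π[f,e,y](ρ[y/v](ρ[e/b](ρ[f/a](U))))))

Subexpression sizes:
  R → 3
  U → 6
  ρ[f/a](U) → 6
  ρ[e/b](ρ[f/a](U)) → 6
  ρ[y/v](ρ[e/b](ρ[f/a](U))) → 6
  π[f,e,y](ρ[y/v](ρ[e/b](ρ[f/a](U)))) → 6
  (R − π[f,e,y](ρ[y/v](ρ[e/b](ρ[f/a](U))))) → 3
  γ[e; SUM(f)→b]((R − π[f,e,y](ρ[y/v](ρ[e/b](ρ[f/a](U)))))) → 2

|E| = 2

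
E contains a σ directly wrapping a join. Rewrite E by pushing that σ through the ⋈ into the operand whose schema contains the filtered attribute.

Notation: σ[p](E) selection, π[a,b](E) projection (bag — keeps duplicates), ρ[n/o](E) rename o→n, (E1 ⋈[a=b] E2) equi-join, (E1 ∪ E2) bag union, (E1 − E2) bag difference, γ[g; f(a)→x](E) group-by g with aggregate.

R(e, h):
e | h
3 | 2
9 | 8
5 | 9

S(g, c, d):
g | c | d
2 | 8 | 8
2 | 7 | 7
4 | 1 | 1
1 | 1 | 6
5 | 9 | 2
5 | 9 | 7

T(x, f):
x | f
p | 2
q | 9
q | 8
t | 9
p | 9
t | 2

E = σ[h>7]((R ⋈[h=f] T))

σ filters on h, owned by the left side.
E' = (σ[h>7](R) ⋈[h=f] T)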